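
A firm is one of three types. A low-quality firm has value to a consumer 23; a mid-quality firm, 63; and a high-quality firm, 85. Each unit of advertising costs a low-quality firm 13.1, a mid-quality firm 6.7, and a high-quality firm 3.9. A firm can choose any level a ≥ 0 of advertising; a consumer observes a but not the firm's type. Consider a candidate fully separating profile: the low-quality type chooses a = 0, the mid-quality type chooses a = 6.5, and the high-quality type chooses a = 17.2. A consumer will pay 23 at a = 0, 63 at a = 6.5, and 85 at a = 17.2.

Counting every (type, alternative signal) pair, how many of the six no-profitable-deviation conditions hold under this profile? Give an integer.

High-quality (own payoff 85 − 3.9×17.2 = 17.92): to a=0 gives 23 → profitable ✗; to a=6.5 gives 63 − 3.9×6.5 = 37.65 → profitable ✗.
Low-quality (own payoff 23): to a=6.5 gives 63 − 13.1×6.5 = -22.15 → no gain ✓; to a=17.2 gives 85 − 13.1×17.2 = -140.32 → no gain ✓.
Mid-quality (own payoff 63 − 6.7×6.5 = 19.45): to a=0 gives 23 → profitable ✗; to a=17.2 gives 85 − 6.7×17.2 = -30.24 → no gain ✓.
3 of the 6 constraints hold; not an equilibrium.

3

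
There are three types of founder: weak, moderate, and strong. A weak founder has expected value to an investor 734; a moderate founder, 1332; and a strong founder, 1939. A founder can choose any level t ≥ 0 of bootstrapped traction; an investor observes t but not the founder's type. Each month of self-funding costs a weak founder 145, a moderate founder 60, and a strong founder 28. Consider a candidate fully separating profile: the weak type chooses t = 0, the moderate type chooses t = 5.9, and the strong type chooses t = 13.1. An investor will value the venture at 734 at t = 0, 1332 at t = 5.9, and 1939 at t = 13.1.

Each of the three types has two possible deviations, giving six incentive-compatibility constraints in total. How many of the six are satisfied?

Strong (own payoff 1939 − 28×13.1 = 1572.2): to t=0 gives 734 → no gain ✓; to t=5.9 gives 1332 − 28×5.9 = 1166.8 → no gain ✓.
Weak (own payoff 734): to t=5.9 gives 1332 − 145×5.9 = 476.5 → no gain ✓; to t=13.1 gives 1939 − 145×13.1 = 39.5 → no gain ✓.
Moderate (own payoff 1332 − 60×5.9 = 978): to t=0 gives 734 → no gain ✓; to t=13.1 gives 1939 − 60×13.1 = 1153 → profitable ✗.
5 of the 6 constraints hold; not an equilibrium.

5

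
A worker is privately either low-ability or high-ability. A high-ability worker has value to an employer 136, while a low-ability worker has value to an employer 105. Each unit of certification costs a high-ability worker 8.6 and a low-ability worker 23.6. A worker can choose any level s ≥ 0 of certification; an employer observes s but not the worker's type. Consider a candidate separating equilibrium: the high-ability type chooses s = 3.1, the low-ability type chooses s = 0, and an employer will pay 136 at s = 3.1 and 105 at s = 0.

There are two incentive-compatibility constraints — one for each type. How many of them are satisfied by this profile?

High-ability type: signal → 136 − 8.6 × 3.1 = 109.34; deviate to 0 → 105. IC holds (109.34 ≥ 105).
Low-ability type: stay at 0 → 105; mimic → 136 − 23.6 × 3.1 = 62.84. IC holds (105 ≥ 62.84).
2 of 2 constraints hold, so this is a separating equilibrium.

2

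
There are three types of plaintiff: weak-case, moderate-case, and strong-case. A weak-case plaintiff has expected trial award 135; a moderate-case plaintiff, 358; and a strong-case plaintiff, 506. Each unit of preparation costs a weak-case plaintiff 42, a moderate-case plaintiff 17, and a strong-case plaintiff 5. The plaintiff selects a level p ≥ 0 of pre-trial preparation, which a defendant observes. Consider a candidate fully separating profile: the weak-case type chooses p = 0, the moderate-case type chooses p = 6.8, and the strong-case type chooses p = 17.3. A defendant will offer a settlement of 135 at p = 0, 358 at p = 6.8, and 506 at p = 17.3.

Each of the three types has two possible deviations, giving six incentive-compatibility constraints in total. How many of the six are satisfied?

Moderate-case (own payoff 358 − 17×6.8 = 242.4): to p=0 gives 135 → no gain ✓; to p=17.3 gives 506 − 17×17.3 = 211.9 → no gain ✓.
Weak-case (own payoff 135): to p=6.8 gives 358 − 42×6.8 = 72.4 → no gain ✓; to p=17.3 gives 506 − 42×17.3 = -220.6 → no gain ✓.
Strong-case (own payoff 506 − 5×17.3 = 419.5): to p=0 gives 135 → no gain ✓; to p=6.8 gives 358 − 5×6.8 = 324 → no gain ✓.
6 of the 6 constraints hold; this profile is a separating equilibrium.

6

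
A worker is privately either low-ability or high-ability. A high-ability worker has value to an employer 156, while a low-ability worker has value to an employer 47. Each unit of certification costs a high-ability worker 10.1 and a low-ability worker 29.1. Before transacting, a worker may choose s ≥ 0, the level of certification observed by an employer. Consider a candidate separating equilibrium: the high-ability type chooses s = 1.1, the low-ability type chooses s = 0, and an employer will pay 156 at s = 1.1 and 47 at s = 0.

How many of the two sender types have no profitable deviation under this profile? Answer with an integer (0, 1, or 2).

1

Low-ability type: stay at 0 → 47; mimic → 156 − 29.1 × 1.1 = 123.99. IC fails (47 < 123.99).
High-ability type: signal → 156 − 10.1 × 1.1 = 144.89; deviate to 0 → 47. IC holds (144.89 ≥ 47).
1 of 2 constraints hold, so this profile is not an equilibrium.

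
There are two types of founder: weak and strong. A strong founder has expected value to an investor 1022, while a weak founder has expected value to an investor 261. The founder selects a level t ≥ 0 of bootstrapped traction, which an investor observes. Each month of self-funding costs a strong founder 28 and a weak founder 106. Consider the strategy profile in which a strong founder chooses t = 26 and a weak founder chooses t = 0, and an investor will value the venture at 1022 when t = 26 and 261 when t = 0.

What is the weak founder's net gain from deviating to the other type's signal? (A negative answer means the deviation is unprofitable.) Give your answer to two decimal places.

-1995.00

Playing t = 0 the weak founder receives 261.
Deviating to t = 26 brings payment 1022 at cost 106 × 26 = 2756, netting -1734.
Gain from deviating: -1734 − 261 = -1995.00.
The gain is negative, so the weak type's incentive-compatibility constraint is satisfied.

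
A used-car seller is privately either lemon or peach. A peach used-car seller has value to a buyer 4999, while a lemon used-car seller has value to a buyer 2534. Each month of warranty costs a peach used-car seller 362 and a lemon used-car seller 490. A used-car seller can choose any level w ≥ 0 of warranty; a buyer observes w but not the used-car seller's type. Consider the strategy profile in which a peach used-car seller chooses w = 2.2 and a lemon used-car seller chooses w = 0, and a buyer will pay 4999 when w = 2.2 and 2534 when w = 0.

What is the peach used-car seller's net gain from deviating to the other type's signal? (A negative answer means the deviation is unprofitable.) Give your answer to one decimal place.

Playing w = 2.2 the peach used-car seller receives 4999 − 362 × 2.2 = 4202.6.
Deviating to w = 0 yields 2534 instead.
Gain from deviating: 2534 − 4202.6 = -1668.6.
The gain is negative, so the peach type's incentive-compatibility constraint is satisfied.

-1668.6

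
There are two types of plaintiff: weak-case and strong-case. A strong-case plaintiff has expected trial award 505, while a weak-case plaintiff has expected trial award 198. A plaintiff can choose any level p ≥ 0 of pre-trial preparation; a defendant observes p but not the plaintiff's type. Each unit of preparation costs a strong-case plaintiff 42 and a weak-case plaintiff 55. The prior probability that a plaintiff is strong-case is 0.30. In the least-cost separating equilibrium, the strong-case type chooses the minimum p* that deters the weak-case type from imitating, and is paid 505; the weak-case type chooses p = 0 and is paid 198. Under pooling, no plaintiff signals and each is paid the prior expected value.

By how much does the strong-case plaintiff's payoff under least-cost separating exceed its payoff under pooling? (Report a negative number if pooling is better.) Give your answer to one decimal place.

Least-cost separating signal: p* solves 198 = 505 − 55·p*, so p* = (505 − 198)/55 ≈ 5.5818.
Strong-case type's separating payoff: 505 − 42 × p* = 505 − 42 × (505 − 198)/55 = 505 − 12894/55 ≈ 270.564.
Pooling payoff: 0.30 × 505 + 0.70 × 198 = 290.1.
Difference: 270.564 − 290.1 = -19.536, i.e. -19.5 to one decimal place.
The strong-case type would prefer the pooling outcome.

-19.5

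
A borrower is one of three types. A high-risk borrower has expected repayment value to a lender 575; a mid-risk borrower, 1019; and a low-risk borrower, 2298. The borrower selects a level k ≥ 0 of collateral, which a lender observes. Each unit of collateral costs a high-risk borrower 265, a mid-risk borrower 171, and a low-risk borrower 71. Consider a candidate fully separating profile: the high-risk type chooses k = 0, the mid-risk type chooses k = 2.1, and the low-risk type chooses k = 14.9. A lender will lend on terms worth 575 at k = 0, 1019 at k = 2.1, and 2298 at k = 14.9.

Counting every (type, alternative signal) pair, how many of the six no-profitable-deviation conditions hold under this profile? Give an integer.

6

Low-risk (own payoff 2298 − 71×14.9 = 1240.1): to k=0 gives 575 → no gain ✓; to k=2.1 gives 1019 − 71×2.1 = 869.9 → no gain ✓.
Mid-risk (own payoff 1019 − 171×2.1 = 659.9): to k=0 gives 575 → no gain ✓; to k=14.9 gives 2298 − 171×14.9 = -249.9 → no gain ✓.
High-risk (own payoff 575): to k=2.1 gives 1019 − 265×2.1 = 462.5 → no gain ✓; to k=14.9 gives 2298 − 265×14.9 = -1650.5 → no gain ✓.
6 of the 6 constraints hold; this profile is a separating equilibrium.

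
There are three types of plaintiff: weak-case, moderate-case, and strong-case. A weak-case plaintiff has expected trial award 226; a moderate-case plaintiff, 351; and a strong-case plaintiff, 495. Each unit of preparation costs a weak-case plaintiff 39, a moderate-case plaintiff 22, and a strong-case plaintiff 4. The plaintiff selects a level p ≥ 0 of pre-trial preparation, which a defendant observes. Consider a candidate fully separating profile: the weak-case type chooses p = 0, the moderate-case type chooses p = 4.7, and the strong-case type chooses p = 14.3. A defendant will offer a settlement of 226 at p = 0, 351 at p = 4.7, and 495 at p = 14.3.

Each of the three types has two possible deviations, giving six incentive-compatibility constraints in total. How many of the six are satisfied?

6

Moderate-case (own payoff 351 − 22×4.7 = 247.6): to p=0 gives 226 → no gain ✓; to p=14.3 gives 495 − 22×14.3 = 180.4 → no gain ✓.
Weak-case (own payoff 226): to p=4.7 gives 351 − 39×4.7 = 167.7 → no gain ✓; to p=14.3 gives 495 − 39×14.3 = -62.7 → no gain ✓.
Strong-case (own payoff 495 − 4×14.3 = 437.8): to p=0 gives 226 → no gain ✓; to p=4.7 gives 351 − 4×4.7 = 332.2 → no gain ✓.
6 of the 6 constraints hold; this profile is a separating equilibrium.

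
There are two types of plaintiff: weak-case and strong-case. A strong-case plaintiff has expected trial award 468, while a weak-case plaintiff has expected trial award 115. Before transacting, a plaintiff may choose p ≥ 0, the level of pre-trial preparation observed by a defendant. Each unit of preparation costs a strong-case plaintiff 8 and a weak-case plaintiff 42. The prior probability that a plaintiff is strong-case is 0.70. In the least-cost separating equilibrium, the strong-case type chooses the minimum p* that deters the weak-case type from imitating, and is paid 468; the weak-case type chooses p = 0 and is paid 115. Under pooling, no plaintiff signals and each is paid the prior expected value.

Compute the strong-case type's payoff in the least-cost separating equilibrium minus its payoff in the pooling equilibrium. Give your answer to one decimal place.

38.7

Least-cost separating signal: p* solves 115 = 468 − 42·p*, so p* = (468 − 115)/42 ≈ 8.4048.
Strong-case type's separating payoff: 468 − 8 × p* = 468 − 8 × (468 − 115)/42 = 468 − 2824/42 ≈ 400.762.
Pooling payoff: 0.70 × 468 + 0.30 × 115 = 362.1.
Difference: 400.762 − 362.1 = 38.662, i.e. 38.7 to one decimal place.
The strong-case type prefers to separate.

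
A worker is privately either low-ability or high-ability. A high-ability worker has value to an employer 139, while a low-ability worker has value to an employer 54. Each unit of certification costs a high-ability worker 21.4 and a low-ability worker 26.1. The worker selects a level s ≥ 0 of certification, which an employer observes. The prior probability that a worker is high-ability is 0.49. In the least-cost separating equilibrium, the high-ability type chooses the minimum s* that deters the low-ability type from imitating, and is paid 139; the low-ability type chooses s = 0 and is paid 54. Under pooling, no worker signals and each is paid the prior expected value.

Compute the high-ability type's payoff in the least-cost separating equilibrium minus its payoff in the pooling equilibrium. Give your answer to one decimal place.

-26.3

Least-cost separating signal: s* solves 54 = 139 − 26.1·s*, so s* = (139 − 54)/26.1 ≈ 3.2567.
High-ability type's separating payoff: 139 − 21.4 × s* = 139 − 21.4 × (139 − 54)/26.1 = 139 − 1819/26.1 ≈ 69.307.
Pooling payoff: 0.49 × 139 + 0.51 × 54 = 95.65.
Difference: 69.307 − 95.65 = -26.343, i.e. -26.3 to one decimal place.
The high-ability type would prefer the pooling outcome.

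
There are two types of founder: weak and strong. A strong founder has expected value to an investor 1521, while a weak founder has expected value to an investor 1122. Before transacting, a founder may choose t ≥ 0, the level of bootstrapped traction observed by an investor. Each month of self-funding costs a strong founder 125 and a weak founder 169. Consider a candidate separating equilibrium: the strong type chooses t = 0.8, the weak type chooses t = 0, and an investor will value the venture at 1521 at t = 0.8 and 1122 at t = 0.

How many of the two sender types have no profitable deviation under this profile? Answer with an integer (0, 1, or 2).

Strong type: signal → 1521 − 125 × 0.8 = 1421; deviate to 0 → 1122. IC holds (1421 ≥ 1122).
Weak type: stay at 0 → 1122; mimic → 1521 − 169 × 0.8 = 1385.8. IC fails (1122 < 1385.8).
1 of 2 constraints hold, so this profile is not an equilibrium.

1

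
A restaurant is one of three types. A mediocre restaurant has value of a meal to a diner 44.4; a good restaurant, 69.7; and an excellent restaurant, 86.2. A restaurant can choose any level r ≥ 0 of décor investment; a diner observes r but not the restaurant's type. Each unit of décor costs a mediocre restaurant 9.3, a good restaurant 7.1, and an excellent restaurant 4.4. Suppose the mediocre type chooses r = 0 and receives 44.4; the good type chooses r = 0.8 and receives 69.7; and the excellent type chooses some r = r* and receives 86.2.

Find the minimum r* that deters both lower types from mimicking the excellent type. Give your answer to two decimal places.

4.49

Mediocre type (on-path payoff 44.4) won't mimic when 44.4 ≥ 86.2 − 9.3·r*, i.e. r* ≥ 4.49.
Good type (on-path payoff 69.7 − 7.1×0.8 = 64.02) won't mimic when 64.02 ≥ 86.2 − 7.1·r*, i.e. r* ≥ 3.12.
Both must hold, so r* = max(4.49, 3.12) = 4.49. The mediocre type's constraint binds.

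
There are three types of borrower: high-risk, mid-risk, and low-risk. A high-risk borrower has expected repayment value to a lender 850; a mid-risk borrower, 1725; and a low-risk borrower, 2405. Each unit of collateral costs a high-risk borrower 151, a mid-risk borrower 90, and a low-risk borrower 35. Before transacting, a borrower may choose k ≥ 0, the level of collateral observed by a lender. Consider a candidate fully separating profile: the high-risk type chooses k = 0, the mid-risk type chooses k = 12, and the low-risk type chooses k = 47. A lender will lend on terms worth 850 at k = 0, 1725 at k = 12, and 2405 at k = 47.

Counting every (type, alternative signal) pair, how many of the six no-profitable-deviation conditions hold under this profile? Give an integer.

3

Mid-risk (own payoff 1725 − 90×12 = 645): to k=0 gives 850 → profitable ✗; to k=47 gives 2405 − 90×47 = -1825 → no gain ✓.
High-risk (own payoff 850): to k=12 gives 1725 − 151×12 = -87 → no gain ✓; to k=47 gives 2405 − 151×47 = -4692 → no gain ✓.
Low-risk (own payoff 2405 − 35×47 = 760): to k=0 gives 850 → profitable ✗; to k=12 gives 1725 − 35×12 = 1305 → profitable ✗.
3 of the 6 constraints hold; not an equilibrium.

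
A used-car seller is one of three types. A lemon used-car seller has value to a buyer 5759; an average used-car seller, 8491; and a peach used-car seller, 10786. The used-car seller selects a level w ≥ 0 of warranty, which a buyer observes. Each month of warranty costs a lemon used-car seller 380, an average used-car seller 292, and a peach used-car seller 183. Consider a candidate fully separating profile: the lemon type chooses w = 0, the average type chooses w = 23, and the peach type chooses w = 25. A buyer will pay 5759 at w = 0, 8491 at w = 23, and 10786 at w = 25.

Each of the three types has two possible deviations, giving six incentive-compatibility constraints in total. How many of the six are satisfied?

Average (own payoff 8491 − 292×23 = 1775): to w=0 gives 5759 → profitable ✗; to w=25 gives 10786 − 292×25 = 3486 → profitable ✗.
Lemon (own payoff 5759): to w=23 gives 8491 − 380×23 = -249 → no gain ✓; to w=25 gives 10786 − 380×25 = 1286 → no gain ✓.
Peach (own payoff 10786 − 183×25 = 6211): to w=0 gives 5759 → no gain ✓; to w=23 gives 8491 − 183×23 = 4282 → no gain ✓.
4 of the 6 constraints hold; not an equilibrium.

4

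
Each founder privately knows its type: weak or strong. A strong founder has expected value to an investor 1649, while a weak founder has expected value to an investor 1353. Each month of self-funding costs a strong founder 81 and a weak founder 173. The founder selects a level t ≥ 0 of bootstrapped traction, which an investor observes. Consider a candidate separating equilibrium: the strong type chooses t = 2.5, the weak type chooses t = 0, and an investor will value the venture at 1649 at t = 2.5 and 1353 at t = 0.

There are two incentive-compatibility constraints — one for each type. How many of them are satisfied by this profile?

Weak type: stay at 0 → 1353; mimic → 1649 − 173 × 2.5 = 1216.5. IC holds (1353 ≥ 1216.5).
Strong type: signal → 1649 − 81 × 2.5 = 1446.5; deviate to 0 → 1353. IC holds (1446.5 ≥ 1353).
2 of 2 constraints hold, so this is a separating equilibrium.

2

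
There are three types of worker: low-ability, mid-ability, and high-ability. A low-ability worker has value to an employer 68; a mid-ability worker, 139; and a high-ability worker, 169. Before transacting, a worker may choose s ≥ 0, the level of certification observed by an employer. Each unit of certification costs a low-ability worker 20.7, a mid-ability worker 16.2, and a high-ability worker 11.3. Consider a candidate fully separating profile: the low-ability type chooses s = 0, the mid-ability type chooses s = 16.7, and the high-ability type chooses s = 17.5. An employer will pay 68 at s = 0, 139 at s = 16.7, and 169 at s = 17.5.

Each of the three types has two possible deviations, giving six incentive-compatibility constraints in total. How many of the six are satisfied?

Mid-ability (own payoff 139 − 16.2×16.7 = -131.54): to s=0 gives 68 → profitable ✗; to s=17.5 gives 169 − 16.2×17.5 = -114.5 → profitable ✗.
Low-ability (own payoff 68): to s=16.7 gives 139 − 20.7×16.7 = -206.69 → no gain ✓; to s=17.5 gives 169 − 20.7×17.5 = -193.25 → no gain ✓.
High-ability (own payoff 169 − 11.3×17.5 = -28.75): to s=0 gives 68 → profitable ✗; to s=16.7 gives 139 − 11.3×16.7 = -49.71 → no gain ✓.
3 of the 6 constraints hold; not an equilibrium.

3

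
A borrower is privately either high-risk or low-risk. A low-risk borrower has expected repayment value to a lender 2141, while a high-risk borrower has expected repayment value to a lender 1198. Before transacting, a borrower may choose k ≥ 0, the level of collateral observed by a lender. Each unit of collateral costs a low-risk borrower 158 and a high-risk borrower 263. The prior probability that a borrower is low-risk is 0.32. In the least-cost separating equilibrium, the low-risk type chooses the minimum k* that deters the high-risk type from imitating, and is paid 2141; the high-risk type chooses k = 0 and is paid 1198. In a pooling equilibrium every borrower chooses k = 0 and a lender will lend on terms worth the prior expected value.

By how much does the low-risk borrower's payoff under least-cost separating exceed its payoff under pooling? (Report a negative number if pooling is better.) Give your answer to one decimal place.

74.7

Least-cost separating signal: k* solves 1198 = 2141 − 263·k*, so k* = (2141 − 1198)/263 ≈ 3.5856.
Low-risk type's separating payoff: 2141 − 158 × k* = 2141 − 158 × (2141 − 1198)/263 = 2141 − 148994/263 ≈ 1574.483.
Pooling payoff: 0.32 × 2141 + 0.68 × 1198 = 1499.76.
Difference: 1574.483 − 1499.76 = 74.723, i.e. 74.7 to one decimal place.
The low-risk type prefers to separate.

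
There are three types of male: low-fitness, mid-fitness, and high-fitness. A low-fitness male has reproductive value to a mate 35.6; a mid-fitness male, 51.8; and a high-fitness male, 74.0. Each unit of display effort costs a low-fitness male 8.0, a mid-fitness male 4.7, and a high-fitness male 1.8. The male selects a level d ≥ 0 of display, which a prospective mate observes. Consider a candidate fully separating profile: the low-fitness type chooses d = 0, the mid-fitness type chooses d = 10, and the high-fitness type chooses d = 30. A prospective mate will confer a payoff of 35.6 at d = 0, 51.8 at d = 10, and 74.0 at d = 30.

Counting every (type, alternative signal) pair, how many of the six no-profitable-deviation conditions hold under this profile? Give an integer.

High-fitness (own payoff 74.0 − 1.8×30 = 20): to d=0 gives 35.6 → profitable ✗; to d=10 gives 51.8 − 1.8×10 = 33.8 → profitable ✗.
Mid-fitness (own payoff 51.8 − 4.7×10 = 4.8): to d=0 gives 35.6 → profitable ✗; to d=30 gives 74.0 − 4.7×30 = -67 → no gain ✓.
Low-fitness (own payoff 35.6): to d=10 gives 51.8 − 8.0×10 = -28.2 → no gain ✓; to d=30 gives 74.0 − 8.0×30 = -166 → no gain ✓.
3 of the 6 constraints hold; not an equilibrium.

3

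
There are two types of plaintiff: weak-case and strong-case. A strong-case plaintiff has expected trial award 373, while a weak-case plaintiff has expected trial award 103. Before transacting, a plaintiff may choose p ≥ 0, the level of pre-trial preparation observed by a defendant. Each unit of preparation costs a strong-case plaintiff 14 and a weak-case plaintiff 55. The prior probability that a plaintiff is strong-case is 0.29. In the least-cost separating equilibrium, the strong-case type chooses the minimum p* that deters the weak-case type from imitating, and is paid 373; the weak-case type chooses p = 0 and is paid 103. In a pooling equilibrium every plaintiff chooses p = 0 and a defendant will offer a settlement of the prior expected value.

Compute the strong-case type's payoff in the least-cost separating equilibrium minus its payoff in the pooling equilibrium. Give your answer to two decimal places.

Least-cost separating signal: p* solves 103 = 373 − 55·p*, so p* = (373 − 103)/55 ≈ 4.9091.
Strong-case type's separating payoff: 373 − 14 × p* = 373 − 14 × (373 − 103)/55 = 373 − 3780/55 ≈ 304.2727.
Pooling payoff: 0.29 × 373 + 0.71 × 103 = 181.3.
Difference: 304.2727 − 181.3 = 122.9727, i.e. 122.97 to two decimal places.
The strong-case type prefers to separate.

122.97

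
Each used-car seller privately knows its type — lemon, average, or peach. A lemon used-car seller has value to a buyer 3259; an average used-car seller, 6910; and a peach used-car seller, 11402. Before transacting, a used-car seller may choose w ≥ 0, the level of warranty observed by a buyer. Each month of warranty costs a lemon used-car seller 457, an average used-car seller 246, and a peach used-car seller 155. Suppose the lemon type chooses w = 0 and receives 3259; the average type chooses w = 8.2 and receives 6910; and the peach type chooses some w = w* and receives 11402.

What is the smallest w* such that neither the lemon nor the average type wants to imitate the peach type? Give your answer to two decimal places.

Average type (on-path payoff 6910 − 246×8.2 = 4892.8) won't mimic when 4892.8 ≥ 11402 − 246·w*, i.e. w* ≥ 26.46.
Lemon type (on-path payoff 3259) won't mimic when 3259 ≥ 11402 − 457·w*, i.e. w* ≥ 17.82.
Both must hold, so w* = max(17.82, 26.46) = 26.46. The average type's constraint binds.

26.46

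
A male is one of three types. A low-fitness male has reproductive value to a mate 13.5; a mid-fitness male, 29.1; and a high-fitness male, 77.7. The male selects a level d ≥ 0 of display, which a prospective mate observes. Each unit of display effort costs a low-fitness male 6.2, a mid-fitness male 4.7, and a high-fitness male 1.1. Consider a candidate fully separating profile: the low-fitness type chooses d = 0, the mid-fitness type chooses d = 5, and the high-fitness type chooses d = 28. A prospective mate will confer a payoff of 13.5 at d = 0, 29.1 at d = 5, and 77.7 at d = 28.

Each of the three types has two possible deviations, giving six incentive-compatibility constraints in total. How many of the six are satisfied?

5

Low-fitness (own payoff 13.5): to d=5 gives 29.1 − 6.2×5 = -1.9 → no gain ✓; to d=28 gives 77.7 − 6.2×28 = -95.9 → no gain ✓.
High-fitness (own payoff 77.7 − 1.1×28 = 46.9): to d=0 gives 13.5 → no gain ✓; to d=5 gives 29.1 − 1.1×5 = 23.6 → no gain ✓.
Mid-fitness (own payoff 29.1 − 4.7×5 = 5.6): to d=0 gives 13.5 → profitable ✗; to d=28 gives 77.7 − 4.7×28 = -53.9 → no gain ✓.
5 of the 6 constraints hold; not an equilibrium.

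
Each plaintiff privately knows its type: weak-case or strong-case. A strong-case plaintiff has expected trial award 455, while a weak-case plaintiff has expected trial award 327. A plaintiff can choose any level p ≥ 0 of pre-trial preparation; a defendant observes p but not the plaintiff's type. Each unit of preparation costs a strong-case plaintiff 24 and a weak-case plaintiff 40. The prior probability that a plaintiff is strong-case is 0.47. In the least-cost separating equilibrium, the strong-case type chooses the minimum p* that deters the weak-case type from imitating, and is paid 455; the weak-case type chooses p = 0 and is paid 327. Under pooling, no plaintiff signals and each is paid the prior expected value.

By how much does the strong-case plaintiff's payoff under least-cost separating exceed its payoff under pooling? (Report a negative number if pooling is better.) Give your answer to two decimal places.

-8.96

Least-cost separating signal: p* solves 327 = 455 − 40·p*, so p* = (455 − 327)/40 = 3.2.
Strong-case type's separating payoff: 455 − 24 × p* = 455 − 24 × (455 − 327)/40 = 455 − 3072/40 = 378.2.
Pooling payoff: 0.47 × 455 + 0.53 × 327 = 387.16.
Difference: 378.2 − 387.16 = -8.96.
The strong-case type would prefer the pooling outcome.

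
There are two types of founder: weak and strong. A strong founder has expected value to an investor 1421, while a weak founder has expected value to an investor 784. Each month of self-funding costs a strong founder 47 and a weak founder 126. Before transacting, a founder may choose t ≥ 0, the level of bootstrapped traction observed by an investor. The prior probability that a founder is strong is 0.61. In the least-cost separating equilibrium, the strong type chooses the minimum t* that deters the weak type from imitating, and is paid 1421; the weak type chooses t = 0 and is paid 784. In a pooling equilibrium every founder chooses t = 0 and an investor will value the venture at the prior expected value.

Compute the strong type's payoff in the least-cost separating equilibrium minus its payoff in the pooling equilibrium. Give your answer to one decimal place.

Least-cost separating signal: t* solves 784 = 1421 − 126·t*, so t* = (1421 − 784)/126 ≈ 5.0556.
Strong type's separating payoff: 1421 − 47 × t* = 1421 − 47 × (1421 − 784)/126 = 1421 − 29939/126 ≈ 1183.389.
Pooling payoff: 0.61 × 1421 + 0.39 × 784 = 1172.57.
Difference: 1183.389 − 1172.57 = 10.819, i.e. 10.8 to one decimal place.
The strong type prefers to separate.

10.8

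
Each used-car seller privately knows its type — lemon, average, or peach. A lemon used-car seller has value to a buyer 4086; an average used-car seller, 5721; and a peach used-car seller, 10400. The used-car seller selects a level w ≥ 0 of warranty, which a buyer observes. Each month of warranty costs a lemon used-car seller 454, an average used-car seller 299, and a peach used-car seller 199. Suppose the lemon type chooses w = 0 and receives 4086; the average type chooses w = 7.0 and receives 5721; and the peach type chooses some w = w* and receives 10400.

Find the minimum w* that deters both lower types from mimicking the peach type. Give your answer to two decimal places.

22.65

Average type (on-path payoff 5721 − 299×7.0 = 3628) won't mimic when 3628 ≥ 10400 − 299·w*, i.e. w* ≥ 22.65.
Lemon type (on-path payoff 4086) won't mimic when 4086 ≥ 10400 − 454·w*, i.e. w* ≥ 13.91.
Both must hold, so w* = max(13.91, 22.65) = 22.65. The average type's constraint binds.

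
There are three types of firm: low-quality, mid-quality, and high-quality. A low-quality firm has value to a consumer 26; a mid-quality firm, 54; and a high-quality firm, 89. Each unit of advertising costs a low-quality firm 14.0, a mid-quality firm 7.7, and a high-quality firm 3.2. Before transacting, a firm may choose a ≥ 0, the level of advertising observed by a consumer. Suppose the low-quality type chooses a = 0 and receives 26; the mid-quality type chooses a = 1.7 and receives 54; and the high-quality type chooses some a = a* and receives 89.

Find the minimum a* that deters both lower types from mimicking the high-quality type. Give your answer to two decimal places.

6.25

Low-quality type (on-path payoff 26) won't mimic when 26 ≥ 89 − 14.0·a*, i.e. a* ≥ 4.50.
Mid-quality type (on-path payoff 54 − 7.7×1.7 = 40.91) won't mimic when 40.91 ≥ 89 − 7.7·a*, i.e. a* ≥ 6.25.
Both must hold, so a* = max(4.50, 6.25) = 6.25. The mid-quality type's constraint binds.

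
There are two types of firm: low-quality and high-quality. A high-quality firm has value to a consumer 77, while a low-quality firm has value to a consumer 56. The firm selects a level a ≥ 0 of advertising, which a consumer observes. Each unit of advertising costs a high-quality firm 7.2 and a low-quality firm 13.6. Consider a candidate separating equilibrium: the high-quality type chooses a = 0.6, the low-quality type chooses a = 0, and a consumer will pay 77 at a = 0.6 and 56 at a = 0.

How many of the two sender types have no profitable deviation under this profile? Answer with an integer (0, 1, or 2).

Low-quality type: stay at 0 → 56; mimic → 77 − 13.6 × 0.6 = 68.84. IC fails (56 < 68.84).
High-quality type: signal → 77 − 7.2 × 0.6 = 72.68; deviate to 0 → 56. IC holds (72.68 ≥ 56).
1 of 2 constraints hold, so this profile is not an equilibrium.

1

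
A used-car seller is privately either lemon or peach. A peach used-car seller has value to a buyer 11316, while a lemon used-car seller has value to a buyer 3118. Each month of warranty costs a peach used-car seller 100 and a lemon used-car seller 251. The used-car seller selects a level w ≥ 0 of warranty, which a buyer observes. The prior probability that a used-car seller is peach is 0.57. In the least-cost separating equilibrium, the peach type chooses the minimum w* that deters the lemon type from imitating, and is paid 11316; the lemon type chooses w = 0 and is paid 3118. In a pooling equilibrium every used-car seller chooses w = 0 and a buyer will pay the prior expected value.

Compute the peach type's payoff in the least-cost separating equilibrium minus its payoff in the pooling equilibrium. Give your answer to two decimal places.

Least-cost separating signal: w* solves 3118 = 11316 − 251·w*, so w* = (11316 − 3118)/251 ≈ 32.6614.
Peach type's separating payoff: 11316 − 100 × w* = 11316 − 100 × (11316 − 3118)/251 = 11316 − 819800/251 ≈ 8049.8645.
Pooling payoff: 0.57 × 11316 + 0.43 × 3118 = 7790.86.
Difference: 8049.8645 − 7790.86 = 259.0045, i.e. 259.00 to two decimal places.
The peach type prefers to separate.

259.00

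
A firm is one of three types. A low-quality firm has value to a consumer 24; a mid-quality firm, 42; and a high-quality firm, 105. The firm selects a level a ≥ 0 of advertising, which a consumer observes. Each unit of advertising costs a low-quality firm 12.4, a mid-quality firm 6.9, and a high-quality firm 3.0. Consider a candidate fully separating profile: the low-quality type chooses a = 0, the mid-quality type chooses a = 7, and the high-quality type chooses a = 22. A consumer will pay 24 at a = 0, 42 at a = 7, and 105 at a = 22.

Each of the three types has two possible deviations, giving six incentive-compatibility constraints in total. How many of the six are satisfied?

Mid-quality (own payoff 42 − 6.9×7 = -6.3): to a=0 gives 24 → profitable ✗; to a=22 gives 105 − 6.9×22 = -46.8 → no gain ✓.
Low-quality (own payoff 24): to a=7 gives 42 − 12.4×7 = -44.8 → no gain ✓; to a=22 gives 105 − 12.4×22 = -167.8 → no gain ✓.
High-quality (own payoff 105 − 3.0×22 = 39): to a=0 gives 24 → no gain ✓; to a=7 gives 42 − 3.0×7 = 21 → no gain ✓.
5 of the 6 constraints hold; not an equilibrium.

5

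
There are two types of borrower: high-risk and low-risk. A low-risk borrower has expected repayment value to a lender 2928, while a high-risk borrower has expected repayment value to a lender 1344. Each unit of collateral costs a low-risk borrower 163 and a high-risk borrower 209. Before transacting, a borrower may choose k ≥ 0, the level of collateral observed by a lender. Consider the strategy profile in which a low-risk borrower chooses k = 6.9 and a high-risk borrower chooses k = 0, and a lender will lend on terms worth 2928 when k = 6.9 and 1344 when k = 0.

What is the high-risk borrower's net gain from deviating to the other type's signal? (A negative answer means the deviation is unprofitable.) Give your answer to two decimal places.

141.90

Playing k = 0 the high-risk borrower receives 1344.
Deviating to k = 6.9 brings payment 2928 at cost 209 × 6.9 = 1442.1, netting 1485.9.
Gain from deviating: 1485.9 − 1344 = 141.90.
The gain is positive, so the high-risk type's incentive-compatibility constraint is violated — this profile is not a separating equilibrium.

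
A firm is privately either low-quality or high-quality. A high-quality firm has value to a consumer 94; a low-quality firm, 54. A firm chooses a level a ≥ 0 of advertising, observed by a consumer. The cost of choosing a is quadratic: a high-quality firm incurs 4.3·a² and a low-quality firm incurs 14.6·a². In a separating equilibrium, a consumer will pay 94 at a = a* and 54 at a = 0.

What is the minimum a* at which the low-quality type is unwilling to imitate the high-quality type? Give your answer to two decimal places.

1.66

The low-quality type at a = 0 receives 54; imitating at a* yields 94 − 14.6·a*².
Indifference: 54 = 94 − 14.6·a*², so a*² = (94 − 54) / 14.6 ≈ 2.7397.
a* = √2.7397 ≈ 1.66.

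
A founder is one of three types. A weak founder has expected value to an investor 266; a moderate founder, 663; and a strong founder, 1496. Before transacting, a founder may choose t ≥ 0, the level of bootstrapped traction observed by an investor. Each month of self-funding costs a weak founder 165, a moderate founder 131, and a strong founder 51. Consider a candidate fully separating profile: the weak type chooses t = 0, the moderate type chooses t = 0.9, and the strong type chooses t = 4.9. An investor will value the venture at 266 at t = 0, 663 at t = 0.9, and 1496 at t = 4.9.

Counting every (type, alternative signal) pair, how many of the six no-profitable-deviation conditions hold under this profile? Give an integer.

3

Moderate (own payoff 663 − 131×0.9 = 545.1): to t=0 gives 266 → no gain ✓; to t=4.9 gives 1496 − 131×4.9 = 854.1 → profitable ✗.
Strong (own payoff 1496 − 51×4.9 = 1246.1): to t=0 gives 266 → no gain ✓; to t=0.9 gives 663 − 51×0.9 = 617.1 → no gain ✓.
Weak (own payoff 266): to t=0.9 gives 663 − 165×0.9 = 514.5 → profitable ✗; to t=4.9 gives 1496 − 165×4.9 = 687.5 → profitable ✗.
3 of the 6 constraints hold; not an equilibrium.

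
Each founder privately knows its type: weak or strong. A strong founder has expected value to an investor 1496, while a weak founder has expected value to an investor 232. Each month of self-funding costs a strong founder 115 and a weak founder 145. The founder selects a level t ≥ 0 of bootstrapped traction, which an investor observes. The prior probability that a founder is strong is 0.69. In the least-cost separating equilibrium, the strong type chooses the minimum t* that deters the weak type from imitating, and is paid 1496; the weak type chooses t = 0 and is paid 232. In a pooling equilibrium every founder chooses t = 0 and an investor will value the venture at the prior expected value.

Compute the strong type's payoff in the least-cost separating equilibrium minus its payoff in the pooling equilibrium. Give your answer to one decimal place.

-610.6

Least-cost separating signal: t* solves 232 = 1496 − 145·t*, so t* = (1496 − 232)/145 ≈ 8.7172.
Strong type's separating payoff: 1496 − 115 × t* = 1496 − 115 × (1496 − 232)/145 = 1496 − 145360/145 ≈ 493.517.
Pooling payoff: 0.69 × 1496 + 0.31 × 232 = 1104.16.
Difference: 493.517 − 1104.16 = -610.643, i.e. -610.6 to one decimal place.
The strong type would prefer the pooling outcome.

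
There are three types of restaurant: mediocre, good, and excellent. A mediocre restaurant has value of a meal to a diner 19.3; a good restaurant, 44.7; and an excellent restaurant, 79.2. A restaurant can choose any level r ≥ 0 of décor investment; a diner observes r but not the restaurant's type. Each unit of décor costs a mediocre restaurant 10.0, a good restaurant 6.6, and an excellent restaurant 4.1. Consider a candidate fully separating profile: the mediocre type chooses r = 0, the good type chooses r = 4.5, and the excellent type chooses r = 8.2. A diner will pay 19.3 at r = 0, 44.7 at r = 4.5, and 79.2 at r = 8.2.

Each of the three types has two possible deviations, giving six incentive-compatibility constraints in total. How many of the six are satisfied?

Mediocre (own payoff 19.3): to r=4.5 gives 44.7 − 10.0×4.5 = -0.3 → no gain ✓; to r=8.2 gives 79.2 − 10.0×8.2 = -2.8 → no gain ✓.
Good (own payoff 44.7 − 6.6×4.5 = 15): to r=0 gives 19.3 → profitable ✗; to r=8.2 gives 79.2 − 6.6×8.2 = 25.08 → profitable ✗.
Excellent (own payoff 79.2 − 4.1×8.2 = 45.58): to r=0 gives 19.3 → no gain ✓; to r=4.5 gives 44.7 − 4.1×4.5 = 26.25 → no gain ✓.
4 of the 6 constraints hold; not an equilibrium.

4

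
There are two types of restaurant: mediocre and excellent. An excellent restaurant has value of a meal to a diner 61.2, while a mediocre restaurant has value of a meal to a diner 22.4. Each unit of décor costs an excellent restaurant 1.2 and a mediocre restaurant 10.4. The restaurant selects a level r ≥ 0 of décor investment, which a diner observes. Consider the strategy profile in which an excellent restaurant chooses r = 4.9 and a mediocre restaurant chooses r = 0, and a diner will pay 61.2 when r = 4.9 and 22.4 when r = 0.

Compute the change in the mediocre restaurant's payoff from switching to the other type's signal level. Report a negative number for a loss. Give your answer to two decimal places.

-12.16

Playing r = 0 the mediocre restaurant receives 22.4.
Deviating to r = 4.9 brings payment 61.2 at cost 10.4 × 4.9 = 50.96, netting 10.24.
Gain from deviating: 10.24 − 22.4 = -12.16.
The gain is negative, so the mediocre type's incentive-compatibility constraint is satisfied.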